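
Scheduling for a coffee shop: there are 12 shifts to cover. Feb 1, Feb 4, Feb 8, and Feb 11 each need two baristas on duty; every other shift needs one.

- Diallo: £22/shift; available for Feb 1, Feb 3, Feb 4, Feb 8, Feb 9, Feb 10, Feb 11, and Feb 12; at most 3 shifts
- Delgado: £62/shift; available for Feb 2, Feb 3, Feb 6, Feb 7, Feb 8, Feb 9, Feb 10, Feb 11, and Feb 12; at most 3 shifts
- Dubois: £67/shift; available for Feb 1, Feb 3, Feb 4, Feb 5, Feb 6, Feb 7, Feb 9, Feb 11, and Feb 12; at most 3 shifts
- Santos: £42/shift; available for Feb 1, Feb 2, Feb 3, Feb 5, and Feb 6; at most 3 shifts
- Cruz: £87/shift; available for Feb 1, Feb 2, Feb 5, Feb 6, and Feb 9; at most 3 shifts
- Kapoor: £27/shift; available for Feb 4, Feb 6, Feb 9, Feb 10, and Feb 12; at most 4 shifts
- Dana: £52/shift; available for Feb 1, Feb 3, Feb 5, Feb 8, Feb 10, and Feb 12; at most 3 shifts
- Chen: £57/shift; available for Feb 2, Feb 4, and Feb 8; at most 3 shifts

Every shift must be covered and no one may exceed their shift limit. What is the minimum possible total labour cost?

Picking the cheapest available barista for each shift independently would cost £532, but that ignores the shift limits.
An optimal schedule: Feb 1→Santos+Dana, Feb 2→Santos, Feb 3→Dana, Feb 4→Diallo+Kapoor, Feb 5→Santos, Feb 6→Kapoor, Feb 7→Delgado, Feb 8→Dana+Chen, Feb 9→Kapoor, Feb 10→Diallo, Feb 11→Diallo+Delgado, Feb 12→Kapoor.
Total: 42 + 52 + 42 + 52 + 22 + 27 + 42 + 27 + 62 + 52 + 57 + 27 + 22 + 22 + 62 + 27 = £637.

£637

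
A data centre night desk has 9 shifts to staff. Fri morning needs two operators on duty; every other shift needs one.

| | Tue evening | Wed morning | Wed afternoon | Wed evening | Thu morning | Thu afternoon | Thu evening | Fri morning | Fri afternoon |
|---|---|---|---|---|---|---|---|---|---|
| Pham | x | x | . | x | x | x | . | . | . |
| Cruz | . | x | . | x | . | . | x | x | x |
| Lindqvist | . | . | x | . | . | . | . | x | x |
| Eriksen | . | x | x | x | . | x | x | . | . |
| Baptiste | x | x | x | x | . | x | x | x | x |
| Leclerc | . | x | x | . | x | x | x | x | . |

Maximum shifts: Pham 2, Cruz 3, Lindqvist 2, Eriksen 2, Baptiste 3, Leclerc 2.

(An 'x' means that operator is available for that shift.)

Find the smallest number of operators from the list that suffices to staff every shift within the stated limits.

10 slots to fill and no one can take more than 3, so at least ⌈10/3⌉ = 4 operators are needed.
Pham, Cruz, Lindqvist, and Baptiste alone can cover everything: Tue evening→Pham, Wed morning→Cruz, Wed afternoon→Lindqvist, Wed evening→Cruz, Thu morning→Pham, Thu afternoon→Baptiste, Thu evening→Cruz, Fri morning→Lindqvist+Baptiste, Fri afternoon→Baptiste.

4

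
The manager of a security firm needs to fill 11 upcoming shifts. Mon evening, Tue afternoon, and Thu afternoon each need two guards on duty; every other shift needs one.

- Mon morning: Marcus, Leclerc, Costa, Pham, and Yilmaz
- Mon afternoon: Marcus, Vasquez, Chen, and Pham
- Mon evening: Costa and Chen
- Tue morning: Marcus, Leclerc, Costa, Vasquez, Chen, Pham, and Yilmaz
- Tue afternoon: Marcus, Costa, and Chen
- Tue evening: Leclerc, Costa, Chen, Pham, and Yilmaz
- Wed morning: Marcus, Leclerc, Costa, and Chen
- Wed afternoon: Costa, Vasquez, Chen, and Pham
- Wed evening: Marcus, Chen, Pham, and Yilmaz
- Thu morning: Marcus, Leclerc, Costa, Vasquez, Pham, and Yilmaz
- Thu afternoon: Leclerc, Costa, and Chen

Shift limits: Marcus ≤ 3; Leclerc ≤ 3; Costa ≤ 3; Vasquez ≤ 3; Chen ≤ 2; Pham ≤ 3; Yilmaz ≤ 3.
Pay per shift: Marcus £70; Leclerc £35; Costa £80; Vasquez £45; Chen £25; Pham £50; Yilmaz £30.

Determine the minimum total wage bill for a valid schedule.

Mon evening can only be covered by Costa and Chen, so that assignment is forced.
Picking the cheapest available guard for each shift independently would cost £470, but that ignores the shift limits.
An optimal schedule: Mon morning→Yilmaz, Mon afternoon→Vasquez, Mon evening→Chen+Costa, Tue morning→Vasquez, Tue afternoon→Chen+Marcus, Tue evening→Yilmaz, Wed morning→Leclerc, Wed afternoon→Vasquez, Wed evening→Yilmaz, Thu morning→Leclerc, Thu afternoon→Leclerc+Costa.
Total: 30 + 45 + 25 + 80 + 45 + 25 + 70 + 30 + 35 + 45 + 30 + 35 + 35 + 80 = £610.

£610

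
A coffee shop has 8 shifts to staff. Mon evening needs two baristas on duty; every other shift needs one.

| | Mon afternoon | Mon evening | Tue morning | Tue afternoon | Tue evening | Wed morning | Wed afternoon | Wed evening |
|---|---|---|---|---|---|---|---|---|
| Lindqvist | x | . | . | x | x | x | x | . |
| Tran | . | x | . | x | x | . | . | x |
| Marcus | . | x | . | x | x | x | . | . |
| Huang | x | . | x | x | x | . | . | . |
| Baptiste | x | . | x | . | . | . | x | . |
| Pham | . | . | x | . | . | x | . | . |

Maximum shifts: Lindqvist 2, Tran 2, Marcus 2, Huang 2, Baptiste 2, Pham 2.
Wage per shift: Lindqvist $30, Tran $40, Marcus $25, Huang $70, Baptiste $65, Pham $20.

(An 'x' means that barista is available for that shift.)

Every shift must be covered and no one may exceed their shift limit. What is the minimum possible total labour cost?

Mon evening can only be covered by Tran and Marcus, so that assignment is forced.
Wed evening can only be covered by Tran, so that assignment is forced.
Picking the cheapest available barista for each shift independently would cost $255, but that ignores the shift limits.
An optimal schedule: Mon afternoon→Baptiste, Mon evening→Marcus+Tran, Tue morning→Pham, Tue afternoon→Marcus, Tue evening→Lindqvist, Wed morning→Pham, Wed afternoon→Lindqvist, Wed evening→Tran.
Total: 65 + 25 + 40 + 20 + 25 + 30 + 20 + 30 + 40 = $295.

$295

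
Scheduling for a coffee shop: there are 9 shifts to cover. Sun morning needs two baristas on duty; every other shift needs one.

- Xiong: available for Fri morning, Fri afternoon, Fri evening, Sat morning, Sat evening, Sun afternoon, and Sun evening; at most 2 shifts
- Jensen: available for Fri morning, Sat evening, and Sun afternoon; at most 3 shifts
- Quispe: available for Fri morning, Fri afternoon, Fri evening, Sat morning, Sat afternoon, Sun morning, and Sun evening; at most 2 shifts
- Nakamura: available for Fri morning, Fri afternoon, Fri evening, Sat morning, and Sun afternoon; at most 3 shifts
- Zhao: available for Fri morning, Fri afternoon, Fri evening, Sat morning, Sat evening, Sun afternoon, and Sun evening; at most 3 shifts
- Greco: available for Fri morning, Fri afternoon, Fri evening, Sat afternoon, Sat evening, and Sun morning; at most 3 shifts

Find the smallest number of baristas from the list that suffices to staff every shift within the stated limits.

10 slots to fill and no one can take more than 3, so at least ⌈10/3⌉ = 4 baristas are needed.
Xiong, Jensen, Quispe, and Greco alone can cover everything: Fri morning→Jensen, Fri afternoon→Greco, Fri evening→Greco, Sat morning→Xiong, Sat afternoon→Quispe, Sat evening→Jensen, Sun morning→Quispe+Greco, Sun afternoon→Jensen, Sun evening→Xiong.

4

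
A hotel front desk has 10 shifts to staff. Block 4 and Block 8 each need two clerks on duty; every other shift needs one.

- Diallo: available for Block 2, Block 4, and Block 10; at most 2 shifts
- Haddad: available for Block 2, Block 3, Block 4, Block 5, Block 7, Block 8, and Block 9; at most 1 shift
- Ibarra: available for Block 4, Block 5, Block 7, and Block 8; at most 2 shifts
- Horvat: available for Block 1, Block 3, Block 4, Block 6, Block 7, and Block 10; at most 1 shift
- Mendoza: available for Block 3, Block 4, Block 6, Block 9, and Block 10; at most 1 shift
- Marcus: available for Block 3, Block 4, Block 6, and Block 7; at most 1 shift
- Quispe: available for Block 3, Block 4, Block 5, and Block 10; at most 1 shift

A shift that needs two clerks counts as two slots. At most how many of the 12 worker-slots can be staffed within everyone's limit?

9

Total capacity across all clerks is 2+1+2+1+1+1+1 = 9, and 12 slots are needed, so at most 9 can be filled.
An assignment achieving 9: Block 1→Horvat, Block 2→Diallo, Block 3→Quispe, Block 5→Ibarra, Block 6→Marcus, Block 8→Haddad+Ibarra, Block 9→Mendoza, Block 10→Diallo.
Loads: Diallo 2/2, Haddad 1/1, Ibarra 2/2, Horvat 1/1, Mendoza 1/1, Marcus 1/1, Quispe 1/1.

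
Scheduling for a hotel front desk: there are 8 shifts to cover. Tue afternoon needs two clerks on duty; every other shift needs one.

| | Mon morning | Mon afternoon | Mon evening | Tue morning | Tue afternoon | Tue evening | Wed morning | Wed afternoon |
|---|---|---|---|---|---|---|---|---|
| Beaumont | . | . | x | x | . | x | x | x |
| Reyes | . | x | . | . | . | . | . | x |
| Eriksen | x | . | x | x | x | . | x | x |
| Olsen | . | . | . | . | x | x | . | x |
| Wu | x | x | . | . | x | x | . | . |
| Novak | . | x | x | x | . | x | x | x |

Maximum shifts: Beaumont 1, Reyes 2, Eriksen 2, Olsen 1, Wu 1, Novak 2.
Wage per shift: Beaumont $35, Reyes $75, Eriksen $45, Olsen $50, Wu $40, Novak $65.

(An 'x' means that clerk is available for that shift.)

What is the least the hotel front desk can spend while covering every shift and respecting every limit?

Picking the cheapest available clerk for each shift independently would cost $340, but that ignores the shift limits.
An optimal schedule: Mon morning→Eriksen, Mon afternoon→Reyes, Mon evening→Beaumont, Tue morning→Eriksen, Tue afternoon→Olsen+Wu, Tue evening→Novak, Wed morning→Novak, Wed afternoon→Reyes.
Total: 45 + 75 + 35 + 45 + 50 + 40 + 65 + 65 + 75 = $495.

$495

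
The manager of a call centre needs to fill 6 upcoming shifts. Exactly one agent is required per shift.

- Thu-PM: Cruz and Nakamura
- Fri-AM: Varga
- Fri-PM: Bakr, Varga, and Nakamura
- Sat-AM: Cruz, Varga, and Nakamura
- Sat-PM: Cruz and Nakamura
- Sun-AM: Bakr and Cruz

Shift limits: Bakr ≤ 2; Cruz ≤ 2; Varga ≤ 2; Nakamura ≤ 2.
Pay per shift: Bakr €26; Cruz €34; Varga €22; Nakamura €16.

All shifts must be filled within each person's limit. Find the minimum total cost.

Fri-AM can only be covered by Varga, so that assignment is forced.
Picking the cheapest available agent for each shift independently would cost €112, but that ignores the shift limits.
An optimal schedule: Thu-PM→Nakamura, Fri-AM→Varga, Fri-PM→Bakr, Sat-AM→Varga, Sat-PM→Nakamura, Sun-AM→Bakr.
Total: 16 + 22 + 26 + 22 + 16 + 26 = €128.

€128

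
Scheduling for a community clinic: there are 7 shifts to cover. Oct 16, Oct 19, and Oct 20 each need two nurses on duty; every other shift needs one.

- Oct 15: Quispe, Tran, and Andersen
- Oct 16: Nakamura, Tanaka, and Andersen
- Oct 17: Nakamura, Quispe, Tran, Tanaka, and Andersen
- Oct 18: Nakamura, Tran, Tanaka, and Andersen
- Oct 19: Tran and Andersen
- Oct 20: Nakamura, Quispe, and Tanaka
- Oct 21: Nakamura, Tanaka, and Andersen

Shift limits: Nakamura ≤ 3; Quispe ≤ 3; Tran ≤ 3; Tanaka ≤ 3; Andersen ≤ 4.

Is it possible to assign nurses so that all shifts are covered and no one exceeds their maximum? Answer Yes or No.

Yes

Oct 19 can only be covered by Tran and Andersen, so that assignment is forced.
One valid schedule: Oct 15→Quispe, Oct 16→Nakamura+Tanaka, Oct 17→Quispe, Oct 18→Tran, Oct 19→Tran+Andersen, Oct 20→Nakamura+Quispe, Oct 21→Nakamura.
Loads: Nakamura 3/3, Quispe 3/3, Tran 2/3, Tanaka 1/3, Andersen 1/4 — all within limits.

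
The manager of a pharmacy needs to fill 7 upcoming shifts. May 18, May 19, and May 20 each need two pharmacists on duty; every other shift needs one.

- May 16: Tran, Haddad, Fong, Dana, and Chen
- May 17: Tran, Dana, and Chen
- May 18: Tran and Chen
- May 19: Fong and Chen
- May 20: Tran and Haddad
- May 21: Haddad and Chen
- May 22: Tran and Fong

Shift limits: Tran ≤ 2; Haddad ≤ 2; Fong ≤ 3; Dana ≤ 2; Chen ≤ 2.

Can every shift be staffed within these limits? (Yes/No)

May 18 can only be covered by Tran and Chen, so that assignment is forced.
May 19 can only be covered by Fong and Chen, so that assignment is forced.
May 20 can only be covered by Tran and Haddad, so that assignment is forced.
One valid schedule: May 16→Fong, May 17→Dana, May 18→Tran+Chen, May 19→Fong+Chen, May 20→Tran+Haddad, May 21→Haddad, May 22→Fong.
Loads: Tran 2/2, Haddad 2/2, Fong 3/3, Dana 1/2, Chen 2/2 — all within limits.

Yes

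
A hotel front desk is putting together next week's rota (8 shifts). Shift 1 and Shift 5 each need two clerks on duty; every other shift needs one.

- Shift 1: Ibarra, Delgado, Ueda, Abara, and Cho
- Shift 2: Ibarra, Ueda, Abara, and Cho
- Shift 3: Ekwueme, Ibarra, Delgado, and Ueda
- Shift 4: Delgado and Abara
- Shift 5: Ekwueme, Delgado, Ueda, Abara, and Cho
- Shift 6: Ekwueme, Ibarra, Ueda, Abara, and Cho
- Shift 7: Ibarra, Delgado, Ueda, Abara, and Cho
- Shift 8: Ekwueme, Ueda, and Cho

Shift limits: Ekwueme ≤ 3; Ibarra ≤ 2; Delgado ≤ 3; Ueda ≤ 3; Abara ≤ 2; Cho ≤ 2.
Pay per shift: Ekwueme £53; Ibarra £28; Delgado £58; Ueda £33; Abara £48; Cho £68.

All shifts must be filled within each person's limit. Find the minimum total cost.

Picking the cheapest available clerk for each shift independently would cost £335, but that ignores the shift limits.
An optimal schedule: Shift 1→Ueda+Abara, Shift 2→Ibarra, Shift 3→Ekwueme, Shift 4→Abara, Shift 5→Ueda+Ekwueme, Shift 6→Ekwueme, Shift 7→Ibarra, Shift 8→Ueda.
Total: 33 + 48 + 28 + 53 + 48 + 33 + 53 + 53 + 28 + 33 = £410.

£410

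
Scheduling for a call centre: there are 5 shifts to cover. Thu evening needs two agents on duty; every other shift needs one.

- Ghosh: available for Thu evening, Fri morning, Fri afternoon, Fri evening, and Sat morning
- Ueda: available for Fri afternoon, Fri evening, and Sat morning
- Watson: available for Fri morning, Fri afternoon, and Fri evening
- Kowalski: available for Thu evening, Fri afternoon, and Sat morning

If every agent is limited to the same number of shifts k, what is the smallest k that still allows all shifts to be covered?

With 4 agents and 6 worker-slots to fill, someone must work at least ⌈6/4⌉ = 2 shifts, so k ≥ 2.
k = 2 works: Thu evening→Ghosh+Kowalski, Fri morning→Ghosh, Fri afternoon→Watson, Fri evening→Ueda, Sat morning→Ueda.
Loads: Ghosh 2, Ueda 2, Watson 1, Kowalski 1 — all ≤ 2.

2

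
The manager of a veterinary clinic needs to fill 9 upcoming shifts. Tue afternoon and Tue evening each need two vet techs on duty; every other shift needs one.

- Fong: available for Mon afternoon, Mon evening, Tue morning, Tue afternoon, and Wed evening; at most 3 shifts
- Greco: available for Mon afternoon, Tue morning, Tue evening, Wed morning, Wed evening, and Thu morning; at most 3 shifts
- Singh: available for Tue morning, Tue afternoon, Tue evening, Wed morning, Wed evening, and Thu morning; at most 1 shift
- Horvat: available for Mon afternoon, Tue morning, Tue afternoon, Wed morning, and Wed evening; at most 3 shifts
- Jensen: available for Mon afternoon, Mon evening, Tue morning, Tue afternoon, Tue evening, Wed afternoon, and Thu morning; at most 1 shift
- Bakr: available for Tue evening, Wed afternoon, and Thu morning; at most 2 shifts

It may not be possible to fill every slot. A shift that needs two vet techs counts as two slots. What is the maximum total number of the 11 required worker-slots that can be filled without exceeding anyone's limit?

Total capacity across all vet techs is 3+3+1+3+1+2 = 13, and 11 slots are needed, so at most 11 can be filled.
An assignment achieving 11: Mon afternoon→Fong, Mon evening→Fong, Tue morning→Horvat, Tue afternoon→Fong+Singh, Tue evening→Greco+Bakr, Wed morning→Greco, Wed afternoon→Jensen, Wed evening→Greco, Thu morning→Bakr.
Loads: Fong 3/3, Greco 3/3, Singh 1/1, Horvat 1/3, Jensen 1/1, Bakr 2/2.

11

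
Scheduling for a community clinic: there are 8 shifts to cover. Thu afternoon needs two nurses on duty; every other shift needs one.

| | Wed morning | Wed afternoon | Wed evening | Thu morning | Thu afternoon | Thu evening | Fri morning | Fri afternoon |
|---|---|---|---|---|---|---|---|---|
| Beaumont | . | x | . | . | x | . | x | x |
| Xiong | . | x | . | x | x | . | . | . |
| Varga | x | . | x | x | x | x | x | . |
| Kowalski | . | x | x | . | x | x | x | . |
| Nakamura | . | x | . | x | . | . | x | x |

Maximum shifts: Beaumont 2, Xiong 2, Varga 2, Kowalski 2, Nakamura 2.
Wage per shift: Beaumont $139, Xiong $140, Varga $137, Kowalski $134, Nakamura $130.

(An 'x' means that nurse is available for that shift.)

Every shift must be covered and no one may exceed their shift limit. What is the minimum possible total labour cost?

$1220

Wed morning can only be covered by Varga, so that assignment is forced.
Picking the cheapest available nurse for each shift independently would cost $1196, but that ignores the shift limits.
An optimal schedule: Wed morning→Varga, Wed afternoon→Beaumont, Wed evening→Kowalski, Thu morning→Nakamura, Thu afternoon→Beaumont+Xiong, Thu evening→Kowalski, Fri morning→Varga, Fri afternoon→Nakamura.
Total: 137 + 139 + 134 + 130 + 139 + 140 + 134 + 137 + 130 = $1220.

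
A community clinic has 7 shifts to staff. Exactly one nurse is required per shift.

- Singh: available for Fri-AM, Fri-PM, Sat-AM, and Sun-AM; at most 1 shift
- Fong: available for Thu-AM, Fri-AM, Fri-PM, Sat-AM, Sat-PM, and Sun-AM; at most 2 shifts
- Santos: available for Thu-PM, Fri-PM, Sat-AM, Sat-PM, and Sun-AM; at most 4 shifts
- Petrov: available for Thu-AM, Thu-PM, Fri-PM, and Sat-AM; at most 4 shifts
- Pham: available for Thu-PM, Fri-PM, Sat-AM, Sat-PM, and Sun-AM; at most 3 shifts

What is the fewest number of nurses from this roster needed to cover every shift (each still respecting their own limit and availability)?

7 slots to fill and no one can take more than 4, so at least ⌈7/4⌉ = 2 nurses are needed.
No set of 2 nurses can cover every shift (each such set leaves at least one shift with no one available or exceeds a cap).
Singh, Fong, and Santos alone can cover everything: Thu-AM→Fong, Thu-PM→Santos, Fri-AM→Singh, Fri-PM→Santos, Sat-AM→Santos, Sat-PM→Fong, Sun-AM→Santos.

3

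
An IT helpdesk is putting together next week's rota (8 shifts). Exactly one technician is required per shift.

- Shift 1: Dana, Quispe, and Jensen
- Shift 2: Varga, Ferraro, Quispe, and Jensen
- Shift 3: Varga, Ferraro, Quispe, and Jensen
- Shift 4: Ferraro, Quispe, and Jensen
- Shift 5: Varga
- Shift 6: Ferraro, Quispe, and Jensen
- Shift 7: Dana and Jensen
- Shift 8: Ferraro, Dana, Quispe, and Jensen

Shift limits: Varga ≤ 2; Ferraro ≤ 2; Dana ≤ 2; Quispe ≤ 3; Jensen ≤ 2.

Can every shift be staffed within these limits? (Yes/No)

Shift 5 can only be covered by Varga, so that assignment is forced.
One valid schedule: Shift 1→Dana, Shift 2→Varga, Shift 3→Quispe, Shift 4→Ferraro, Shift 5→Varga, Shift 6→Ferraro, Shift 7→Dana, Shift 8→Quispe.
Loads: Varga 2/2, Ferraro 2/2, Dana 2/2, Quispe 2/3, Jensen 0/2 — all within limits.

Yes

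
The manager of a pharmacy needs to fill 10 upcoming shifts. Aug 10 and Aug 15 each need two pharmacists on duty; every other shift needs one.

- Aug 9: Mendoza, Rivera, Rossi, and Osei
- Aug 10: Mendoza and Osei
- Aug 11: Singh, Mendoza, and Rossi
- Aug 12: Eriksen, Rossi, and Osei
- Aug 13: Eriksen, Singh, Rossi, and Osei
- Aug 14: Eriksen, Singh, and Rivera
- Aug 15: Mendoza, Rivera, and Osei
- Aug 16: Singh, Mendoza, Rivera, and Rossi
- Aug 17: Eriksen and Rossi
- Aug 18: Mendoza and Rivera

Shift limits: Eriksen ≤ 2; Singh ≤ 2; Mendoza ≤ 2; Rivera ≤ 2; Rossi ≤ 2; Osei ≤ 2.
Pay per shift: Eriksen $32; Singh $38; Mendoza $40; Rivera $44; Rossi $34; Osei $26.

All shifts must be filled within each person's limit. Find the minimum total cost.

$428

Aug 10 can only be covered by Mendoza and Osei, so that assignment is forced.
Picking the cheapest available pharmacist for each shift independently would cost $382, but that ignores the shift limits.
An optimal schedule: Aug 9→Rivera, Aug 10→Mendoza+Osei, Aug 11→Singh, Aug 12→Eriksen, Aug 13→Rossi, Aug 14→Singh, Aug 15→Rivera+Osei, Aug 16→Rossi, Aug 17→Eriksen, Aug 18→Mendoza.
Total: 44 + 40 + 26 + 38 + 32 + 34 + 38 + 44 + 26 + 34 + 32 + 40 = $428.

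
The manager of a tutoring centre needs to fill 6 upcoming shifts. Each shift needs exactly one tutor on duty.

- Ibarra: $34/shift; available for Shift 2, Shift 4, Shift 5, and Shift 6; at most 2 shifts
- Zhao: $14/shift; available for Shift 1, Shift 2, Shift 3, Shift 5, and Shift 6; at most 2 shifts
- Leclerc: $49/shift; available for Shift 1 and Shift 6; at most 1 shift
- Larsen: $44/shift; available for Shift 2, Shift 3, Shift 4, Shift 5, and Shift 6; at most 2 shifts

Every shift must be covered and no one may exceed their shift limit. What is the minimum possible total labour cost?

Picking the cheapest available tutor for each shift independently would cost $104, but that ignores the shift limits.
An optimal schedule: Shift 1→Zhao, Shift 2→Ibarra, Shift 3→Zhao, Shift 4→Ibarra, Shift 5→Larsen, Shift 6→Larsen.
Total: 14 + 34 + 14 + 34 + 44 + 44 = $184.

$184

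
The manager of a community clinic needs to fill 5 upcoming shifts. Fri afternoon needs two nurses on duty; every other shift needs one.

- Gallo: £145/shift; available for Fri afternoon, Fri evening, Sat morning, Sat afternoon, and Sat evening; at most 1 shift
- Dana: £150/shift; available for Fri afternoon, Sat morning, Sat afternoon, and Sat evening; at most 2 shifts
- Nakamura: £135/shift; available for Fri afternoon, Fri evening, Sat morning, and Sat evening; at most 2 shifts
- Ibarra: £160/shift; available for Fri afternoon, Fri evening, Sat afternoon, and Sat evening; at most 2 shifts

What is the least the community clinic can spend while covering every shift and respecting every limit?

£875

Picking the cheapest available nurse for each shift independently would cost £830, but that ignores the shift limits.
An optimal schedule: Fri afternoon→Nakamura+Ibarra, Fri evening→Gallo, Sat morning→Dana, Sat afternoon→Dana, Sat evening→Nakamura.
Total: 135 + 160 + 145 + 150 + 150 + 135 = £875.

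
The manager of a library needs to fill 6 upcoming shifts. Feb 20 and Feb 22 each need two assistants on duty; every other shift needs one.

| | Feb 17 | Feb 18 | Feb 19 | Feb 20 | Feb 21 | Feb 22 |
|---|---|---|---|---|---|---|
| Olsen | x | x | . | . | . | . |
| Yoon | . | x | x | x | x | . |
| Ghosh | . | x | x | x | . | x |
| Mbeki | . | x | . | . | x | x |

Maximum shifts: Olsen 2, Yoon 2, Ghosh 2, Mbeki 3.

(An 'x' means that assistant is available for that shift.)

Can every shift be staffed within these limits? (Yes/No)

Feb 17 can only be covered by Olsen, so that assignment is forced.
Feb 20 can only be covered by Yoon and Ghosh, so that assignment is forced.
Feb 22 can only be covered by Ghosh and Mbeki, so that assignment is forced.
One valid schedule: Feb 17→Olsen, Feb 18→Olsen, Feb 19→Yoon, Feb 20→Yoon+Ghosh, Feb 21→Mbeki, Feb 22→Ghosh+Mbeki.
Loads: Olsen 2/2, Yoon 2/2, Ghosh 2/2, Mbeki 2/3 — all within limits.

Yes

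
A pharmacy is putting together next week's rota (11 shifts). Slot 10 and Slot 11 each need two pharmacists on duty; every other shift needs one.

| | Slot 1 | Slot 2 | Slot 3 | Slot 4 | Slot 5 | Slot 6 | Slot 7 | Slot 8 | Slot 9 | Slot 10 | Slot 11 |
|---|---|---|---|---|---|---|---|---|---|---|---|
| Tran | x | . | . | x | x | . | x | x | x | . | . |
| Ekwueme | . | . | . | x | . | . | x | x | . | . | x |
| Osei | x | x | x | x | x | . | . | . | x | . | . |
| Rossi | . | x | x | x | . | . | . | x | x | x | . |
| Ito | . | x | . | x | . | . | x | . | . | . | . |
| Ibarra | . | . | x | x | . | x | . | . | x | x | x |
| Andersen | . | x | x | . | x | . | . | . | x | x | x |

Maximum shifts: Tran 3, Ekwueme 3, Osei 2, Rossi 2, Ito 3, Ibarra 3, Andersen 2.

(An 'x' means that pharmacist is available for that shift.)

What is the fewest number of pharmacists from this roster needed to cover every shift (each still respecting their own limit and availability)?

5

13 slots to fill and no one can take more than 3, so at least ⌈13/3⌉ = 5 pharmacists are needed.
Tran, Ekwueme, Osei, Rossi, and Ibarra alone can cover everything: Slot 1→Tran, Slot 2→Osei, Slot 3→Osei, Slot 4→Ekwueme, Slot 5→Tran, Slot 6→Ibarra, Slot 7→Tran, Slot 8→Ekwueme, Slot 9→Rossi, Slot 10→Rossi+Ibarra, Slot 11→Ekwueme+Ibarra.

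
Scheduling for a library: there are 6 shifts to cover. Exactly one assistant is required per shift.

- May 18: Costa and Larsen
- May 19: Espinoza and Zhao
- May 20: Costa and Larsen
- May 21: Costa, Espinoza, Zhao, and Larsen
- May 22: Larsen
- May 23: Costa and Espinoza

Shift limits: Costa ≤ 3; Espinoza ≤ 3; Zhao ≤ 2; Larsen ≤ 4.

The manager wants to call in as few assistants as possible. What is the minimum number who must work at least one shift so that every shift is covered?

2

6 slots to fill and no one can take more than 4, so at least ⌈6/4⌉ = 2 assistants are needed.
Espinoza and Larsen alone can cover everything: May 18→Larsen, May 19→Espinoza, May 20→Larsen, May 21→Espinoza, May 22→Larsen, May 23→Espinoza.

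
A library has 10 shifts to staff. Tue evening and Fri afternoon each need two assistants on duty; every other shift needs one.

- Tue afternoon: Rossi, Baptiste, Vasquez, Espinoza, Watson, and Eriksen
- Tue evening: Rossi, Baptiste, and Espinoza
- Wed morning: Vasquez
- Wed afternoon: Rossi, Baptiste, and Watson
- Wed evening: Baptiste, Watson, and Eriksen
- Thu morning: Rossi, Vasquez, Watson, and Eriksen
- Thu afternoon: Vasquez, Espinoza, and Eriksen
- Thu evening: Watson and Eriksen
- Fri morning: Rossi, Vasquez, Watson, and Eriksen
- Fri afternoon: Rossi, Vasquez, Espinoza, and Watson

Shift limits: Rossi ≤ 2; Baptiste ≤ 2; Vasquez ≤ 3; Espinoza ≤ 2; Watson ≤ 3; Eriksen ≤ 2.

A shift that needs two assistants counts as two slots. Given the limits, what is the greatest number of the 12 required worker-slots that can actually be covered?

12

Total capacity across all assistants is 2+2+3+2+3+2 = 14, and 12 slots are needed, so at most 12 can be filled.
An assignment achieving 12: Tue afternoon→Espinoza, Tue evening→Rossi+Baptiste, Wed morning→Vasquez, Wed afternoon→Rossi, Wed evening→Baptiste, Thu morning→Vasquez, Thu afternoon→Vasquez, Thu evening→Watson, Fri morning→Watson, Fri afternoon→Espinoza+Watson.
Loads: Rossi 2/2, Baptiste 2/2, Vasquez 3/3, Espinoza 2/2, Watson 3/3, Eriksen 0/2.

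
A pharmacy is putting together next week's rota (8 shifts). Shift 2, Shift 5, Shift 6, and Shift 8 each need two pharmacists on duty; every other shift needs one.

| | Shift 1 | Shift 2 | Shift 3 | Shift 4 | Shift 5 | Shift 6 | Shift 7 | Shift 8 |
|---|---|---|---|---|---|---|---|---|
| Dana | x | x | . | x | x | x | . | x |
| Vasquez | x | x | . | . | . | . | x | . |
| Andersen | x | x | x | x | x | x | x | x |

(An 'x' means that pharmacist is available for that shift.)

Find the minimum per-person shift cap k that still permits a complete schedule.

5

With 3 pharmacists and 12 worker-slots to fill, someone must work at least ⌈12/3⌉ = 4 shifts, so k ≥ 4.
k = 4 is infeasible (exhaustive check).
k = 5 works: Shift 1→Dana, Shift 2→Vasquez+Andersen, Shift 3→Andersen, Shift 4→Dana, Shift 5→Dana+Andersen, Shift 6→Dana+Andersen, Shift 7→Vasquez, Shift 8→Dana+Andersen.
Loads: Dana 5, Vasquez 2, Andersen 5 — all ≤ 5.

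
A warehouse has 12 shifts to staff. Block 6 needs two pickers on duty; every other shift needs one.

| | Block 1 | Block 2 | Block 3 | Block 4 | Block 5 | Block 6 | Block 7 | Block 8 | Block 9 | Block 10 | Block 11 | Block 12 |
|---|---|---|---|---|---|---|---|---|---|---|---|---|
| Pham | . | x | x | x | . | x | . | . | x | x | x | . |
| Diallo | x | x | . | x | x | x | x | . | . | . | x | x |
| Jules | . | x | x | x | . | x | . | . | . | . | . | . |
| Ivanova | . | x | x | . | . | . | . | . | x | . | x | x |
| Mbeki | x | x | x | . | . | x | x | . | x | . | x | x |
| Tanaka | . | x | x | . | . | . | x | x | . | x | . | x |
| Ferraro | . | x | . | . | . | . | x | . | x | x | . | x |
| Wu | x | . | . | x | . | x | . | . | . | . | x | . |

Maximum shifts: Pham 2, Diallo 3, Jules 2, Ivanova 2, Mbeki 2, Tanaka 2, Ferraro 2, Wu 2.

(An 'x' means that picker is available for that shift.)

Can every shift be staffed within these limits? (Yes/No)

Yes

Block 5 can only be covered by Diallo, so that assignment is forced.
Block 8 can only be covered by Tanaka, so that assignment is forced.
One valid schedule: Block 1→Diallo, Block 2→Jules, Block 3→Jules, Block 4→Pham, Block 5→Diallo, Block 6→Mbeki+Wu, Block 7→Diallo, Block 8→Tanaka, Block 9→Ivanova, Block 10→Pham, Block 11→Ivanova, Block 12→Mbeki.
Loads: Pham 2/2, Diallo 3/3, Jules 2/2, Ivanova 2/2, Mbeki 2/2, Tanaka 1/2, Ferraro 0/2, Wu 1/2 — all within limits.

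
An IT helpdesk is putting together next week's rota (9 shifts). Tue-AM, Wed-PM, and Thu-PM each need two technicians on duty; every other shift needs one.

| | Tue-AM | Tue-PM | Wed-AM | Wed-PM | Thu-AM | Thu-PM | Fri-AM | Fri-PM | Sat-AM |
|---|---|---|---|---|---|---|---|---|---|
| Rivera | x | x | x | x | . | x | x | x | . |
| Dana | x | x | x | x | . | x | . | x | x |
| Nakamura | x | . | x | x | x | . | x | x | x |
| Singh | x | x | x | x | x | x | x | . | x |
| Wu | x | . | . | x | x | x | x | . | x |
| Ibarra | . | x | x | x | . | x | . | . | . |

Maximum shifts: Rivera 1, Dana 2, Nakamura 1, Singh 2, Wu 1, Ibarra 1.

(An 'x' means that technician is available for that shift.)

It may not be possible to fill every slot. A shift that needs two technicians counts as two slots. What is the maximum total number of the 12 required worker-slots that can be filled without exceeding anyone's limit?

8

Total capacity across all technicians is 1+2+1+2+1+1 = 8, and 12 slots are needed, so at most 8 can be filled.
An assignment achieving 8: Tue-AM→Singh+Wu, Tue-PM→Dana, Wed-AM→Ibarra, Thu-AM→Nakamura, Fri-AM→Singh, Fri-PM→Rivera, Sat-AM→Dana.
Loads: Rivera 1/1, Dana 2/2, Nakamura 1/1, Singh 2/2, Wu 1/1, Ibarra 1/1.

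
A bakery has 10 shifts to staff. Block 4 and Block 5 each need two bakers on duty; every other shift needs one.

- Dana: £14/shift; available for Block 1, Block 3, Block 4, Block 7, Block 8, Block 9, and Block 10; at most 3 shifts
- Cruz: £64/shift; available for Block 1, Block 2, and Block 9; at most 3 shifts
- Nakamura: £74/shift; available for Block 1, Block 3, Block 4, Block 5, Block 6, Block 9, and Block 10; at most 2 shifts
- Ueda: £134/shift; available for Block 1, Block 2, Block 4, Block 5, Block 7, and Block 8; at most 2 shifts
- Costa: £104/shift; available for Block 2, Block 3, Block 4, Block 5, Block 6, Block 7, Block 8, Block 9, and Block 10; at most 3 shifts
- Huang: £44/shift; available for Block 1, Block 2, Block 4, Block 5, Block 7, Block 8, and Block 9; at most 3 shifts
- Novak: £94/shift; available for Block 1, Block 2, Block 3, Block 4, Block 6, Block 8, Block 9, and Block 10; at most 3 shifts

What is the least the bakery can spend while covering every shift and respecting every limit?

Picking the cheapest available baker for each shift independently would cost £378, but that ignores the shift limits.
An optimal schedule: Block 1→Cruz, Block 2→Cruz, Block 3→Dana, Block 4→Huang+Novak, Block 5→Huang+Nakamura, Block 6→Nakamura, Block 7→Dana, Block 8→Huang, Block 9→Cruz, Block 10→Dana.
Total: 64 + 64 + 14 + 44 + 94 + 44 + 74 + 74 + 14 + 44 + 64 + 14 = £608.

£608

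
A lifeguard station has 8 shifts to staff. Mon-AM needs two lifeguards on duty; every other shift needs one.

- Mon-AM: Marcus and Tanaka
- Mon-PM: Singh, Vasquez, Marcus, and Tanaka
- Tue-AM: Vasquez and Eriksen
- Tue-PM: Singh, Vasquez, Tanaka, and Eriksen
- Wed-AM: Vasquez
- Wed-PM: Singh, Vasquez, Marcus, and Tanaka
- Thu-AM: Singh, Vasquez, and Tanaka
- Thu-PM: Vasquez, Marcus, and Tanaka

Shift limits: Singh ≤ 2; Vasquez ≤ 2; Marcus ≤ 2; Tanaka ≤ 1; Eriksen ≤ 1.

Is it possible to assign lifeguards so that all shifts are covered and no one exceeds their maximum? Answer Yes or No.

No

Total capacity is 2+2+2+1+1 = 8 but 9 worker-slots are needed — infeasible.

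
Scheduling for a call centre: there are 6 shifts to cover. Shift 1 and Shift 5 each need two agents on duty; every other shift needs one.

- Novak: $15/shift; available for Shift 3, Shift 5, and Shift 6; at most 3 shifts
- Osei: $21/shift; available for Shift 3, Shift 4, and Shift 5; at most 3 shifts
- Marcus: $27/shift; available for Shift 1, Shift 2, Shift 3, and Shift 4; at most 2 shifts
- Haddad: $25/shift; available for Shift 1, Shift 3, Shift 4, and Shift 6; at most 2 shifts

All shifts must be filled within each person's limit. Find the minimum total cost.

$166

Shift 1 can only be covered by Marcus and Haddad, so that assignment is forced.
Shift 2 can only be covered by Marcus, so that assignment is forced.
Shift 5 can only be covered by Novak and Osei, so that assignment is forced.
Picking the cheapest available agent for each shift independently would cost $166, and that bound is achievable.
An optimal schedule: Shift 1→Marcus+Haddad, Shift 2→Marcus, Shift 3→Novak, Shift 4→Osei, Shift 5→Novak+Osei, Shift 6→Novak.
Total: 27 + 25 + 27 + 15 + 21 + 15 + 21 + 15 = $166.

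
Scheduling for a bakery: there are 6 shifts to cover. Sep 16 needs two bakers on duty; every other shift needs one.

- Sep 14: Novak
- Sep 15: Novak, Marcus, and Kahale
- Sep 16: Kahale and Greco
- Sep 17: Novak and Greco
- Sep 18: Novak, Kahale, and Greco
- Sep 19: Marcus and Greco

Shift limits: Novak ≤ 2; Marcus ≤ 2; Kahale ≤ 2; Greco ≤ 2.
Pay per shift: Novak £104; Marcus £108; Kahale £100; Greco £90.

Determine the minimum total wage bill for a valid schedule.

£696

Sep 14 can only be covered by Novak, so that assignment is forced.
Sep 16 can only be covered by Kahale and Greco, so that assignment is forced.
Picking the cheapest available baker for each shift independently would cost £664, but that ignores the shift limits.
An optimal schedule: Sep 14→Novak, Sep 15→Kahale, Sep 16→Greco+Kahale, Sep 17→Greco, Sep 18→Novak, Sep 19→Marcus.
Total: 104 + 100 + 90 + 100 + 90 + 104 + 108 = £696.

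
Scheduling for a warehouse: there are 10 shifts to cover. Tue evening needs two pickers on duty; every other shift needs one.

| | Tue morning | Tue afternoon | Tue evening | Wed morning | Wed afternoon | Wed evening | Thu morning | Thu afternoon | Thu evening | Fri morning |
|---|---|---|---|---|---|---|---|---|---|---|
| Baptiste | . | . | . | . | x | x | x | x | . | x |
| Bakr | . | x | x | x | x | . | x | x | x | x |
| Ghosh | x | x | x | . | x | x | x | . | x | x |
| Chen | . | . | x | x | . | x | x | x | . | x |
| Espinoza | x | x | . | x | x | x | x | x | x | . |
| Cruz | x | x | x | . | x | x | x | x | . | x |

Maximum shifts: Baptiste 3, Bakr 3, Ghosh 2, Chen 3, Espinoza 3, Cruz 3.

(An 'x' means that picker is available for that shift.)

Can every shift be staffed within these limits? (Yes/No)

One valid schedule: Tue morning→Ghosh, Tue afternoon→Bakr, Tue evening→Chen+Cruz, Wed morning→Bakr, Wed afternoon→Baptiste, Wed evening→Baptiste, Thu morning→Chen, Thu afternoon→Baptiste, Thu evening→Bakr, Fri morning→Ghosh.
Loads: Baptiste 3/3, Bakr 3/3, Ghosh 2/2, Chen 2/3, Espinoza 0/3, Cruz 1/3 — all within limits.

Yes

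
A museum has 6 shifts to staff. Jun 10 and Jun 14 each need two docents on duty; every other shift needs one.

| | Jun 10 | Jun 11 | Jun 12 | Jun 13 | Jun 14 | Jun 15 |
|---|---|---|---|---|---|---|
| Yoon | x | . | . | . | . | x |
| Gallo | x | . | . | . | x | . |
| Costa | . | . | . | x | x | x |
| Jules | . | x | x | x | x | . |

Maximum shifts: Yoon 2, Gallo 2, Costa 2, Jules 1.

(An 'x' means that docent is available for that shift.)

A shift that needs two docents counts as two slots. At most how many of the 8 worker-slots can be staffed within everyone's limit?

Total capacity across all docents is 2+2+2+1 = 7, and 8 slots are needed, so at most 7 can be filled.
An assignment achieving 7: Jun 10→Yoon+Gallo, Jun 11→Jules, Jun 13→Costa, Jun 14→Gallo+Costa, Jun 15→Yoon.
Loads: Yoon 2/2, Gallo 2/2, Costa 2/2, Jules 1/1.

7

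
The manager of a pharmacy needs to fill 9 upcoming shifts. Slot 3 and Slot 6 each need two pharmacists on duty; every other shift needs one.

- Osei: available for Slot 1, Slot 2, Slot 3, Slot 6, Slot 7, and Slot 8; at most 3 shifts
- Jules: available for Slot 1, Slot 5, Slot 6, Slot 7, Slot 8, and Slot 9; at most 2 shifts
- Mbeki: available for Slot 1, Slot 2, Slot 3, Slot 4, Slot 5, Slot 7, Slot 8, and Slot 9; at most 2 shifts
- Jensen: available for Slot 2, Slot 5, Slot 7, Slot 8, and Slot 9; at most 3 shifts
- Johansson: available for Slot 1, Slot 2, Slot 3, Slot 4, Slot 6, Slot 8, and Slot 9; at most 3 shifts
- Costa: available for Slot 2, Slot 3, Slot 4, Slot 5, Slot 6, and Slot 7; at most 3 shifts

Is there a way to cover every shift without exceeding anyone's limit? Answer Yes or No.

One valid schedule: Slot 1→Osei, Slot 2→Osei, Slot 3→Johansson+Costa, Slot 4→Mbeki, Slot 5→Jules, Slot 6→Johansson+Costa, Slot 7→Osei, Slot 8→Mbeki, Slot 9→Jules.
Loads: Osei 3/3, Jules 2/2, Mbeki 2/2, Jensen 0/3, Johansson 2/3, Costa 2/3 — all within limits.

Yes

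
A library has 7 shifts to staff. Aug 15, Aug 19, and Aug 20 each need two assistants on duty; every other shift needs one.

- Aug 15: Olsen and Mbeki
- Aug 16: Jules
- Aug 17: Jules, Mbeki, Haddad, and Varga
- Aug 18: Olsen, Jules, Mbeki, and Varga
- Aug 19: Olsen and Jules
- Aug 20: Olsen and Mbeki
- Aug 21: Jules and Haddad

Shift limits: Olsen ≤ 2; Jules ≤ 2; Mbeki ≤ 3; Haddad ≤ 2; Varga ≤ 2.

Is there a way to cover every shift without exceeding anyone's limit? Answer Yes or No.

Total capacity is 11 and 10 slots are needed, so capacity alone doesn't rule it out.
Shifts {Aug 15, Aug 19, Aug 20} need 6 worker-slots in total, but the assistants available for any of those shifts (Olsen, Jules, and Mbeki) can supply at most 5 among them. So no valid schedule exists.

No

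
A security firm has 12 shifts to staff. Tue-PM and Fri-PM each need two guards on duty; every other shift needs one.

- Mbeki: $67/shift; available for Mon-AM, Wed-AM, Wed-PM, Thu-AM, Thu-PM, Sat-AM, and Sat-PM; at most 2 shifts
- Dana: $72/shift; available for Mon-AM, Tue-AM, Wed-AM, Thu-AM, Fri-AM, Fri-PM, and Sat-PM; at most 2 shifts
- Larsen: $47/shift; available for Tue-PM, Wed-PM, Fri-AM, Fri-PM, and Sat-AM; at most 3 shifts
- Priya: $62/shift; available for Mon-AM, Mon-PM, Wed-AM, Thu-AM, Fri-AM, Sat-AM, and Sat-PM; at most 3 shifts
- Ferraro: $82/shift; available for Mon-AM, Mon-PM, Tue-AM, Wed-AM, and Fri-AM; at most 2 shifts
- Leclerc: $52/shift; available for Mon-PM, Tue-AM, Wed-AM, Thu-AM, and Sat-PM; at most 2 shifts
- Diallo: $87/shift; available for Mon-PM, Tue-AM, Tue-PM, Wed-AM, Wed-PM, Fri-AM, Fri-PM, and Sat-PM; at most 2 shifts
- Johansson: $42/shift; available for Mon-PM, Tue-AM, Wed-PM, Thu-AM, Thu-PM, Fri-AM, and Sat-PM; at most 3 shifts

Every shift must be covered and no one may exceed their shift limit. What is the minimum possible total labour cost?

$783

Tue-PM can only be covered by Larsen and Diallo, so that assignment is forced.
Picking the cheapest available guard for each shift independently would cost $708, but that ignores the shift limits.
An optimal schedule: Mon-AM→Priya, Mon-PM→Johansson, Tue-AM→Leclerc, Tue-PM→Larsen+Diallo, Wed-AM→Priya, Wed-PM→Johansson, Thu-AM→Leclerc, Thu-PM→Johansson, Fri-AM→Priya, Fri-PM→Larsen+Dana, Sat-AM→Larsen, Sat-PM→Mbeki.
Total: 62 + 42 + 52 + 47 + 87 + 62 + 42 + 52 + 42 + 62 + 47 + 72 + 47 + 67 = $783.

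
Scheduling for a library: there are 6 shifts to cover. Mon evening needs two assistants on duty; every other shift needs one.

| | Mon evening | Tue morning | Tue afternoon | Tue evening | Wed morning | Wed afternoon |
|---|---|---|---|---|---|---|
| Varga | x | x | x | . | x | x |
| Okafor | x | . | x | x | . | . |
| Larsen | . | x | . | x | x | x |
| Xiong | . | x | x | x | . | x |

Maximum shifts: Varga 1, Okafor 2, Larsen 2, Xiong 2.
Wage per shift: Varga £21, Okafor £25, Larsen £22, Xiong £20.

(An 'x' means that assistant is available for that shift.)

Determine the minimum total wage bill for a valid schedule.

Mon evening can only be covered by Varga and Okafor, so that assignment is forced.
Picking the cheapest available assistant for each shift independently would cost £147, but that ignores the shift limits.
An optimal schedule: Mon evening→Varga+Okafor, Tue morning→Larsen, Tue afternoon→Okafor, Tue evening→Xiong, Wed morning→Larsen, Wed afternoon→Xiong.
Total: 21 + 25 + 22 + 25 + 20 + 22 + 20 = £155.

£155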